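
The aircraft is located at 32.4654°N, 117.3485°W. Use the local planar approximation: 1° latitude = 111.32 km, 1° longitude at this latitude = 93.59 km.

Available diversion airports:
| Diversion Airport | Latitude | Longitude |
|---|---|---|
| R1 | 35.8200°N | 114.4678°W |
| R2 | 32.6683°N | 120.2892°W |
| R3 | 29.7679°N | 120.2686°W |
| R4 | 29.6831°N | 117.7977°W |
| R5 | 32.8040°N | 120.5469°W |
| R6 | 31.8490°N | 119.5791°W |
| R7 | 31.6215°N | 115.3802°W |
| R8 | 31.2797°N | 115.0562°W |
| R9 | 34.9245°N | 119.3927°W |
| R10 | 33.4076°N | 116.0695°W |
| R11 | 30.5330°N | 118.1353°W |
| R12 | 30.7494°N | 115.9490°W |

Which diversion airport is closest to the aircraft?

Distances from 32.4654°N, 117.3485°W:
R1: √((3.3546·111.32)² + (2.8807·93.59)²) = √(139453.006131 + 72686.701272) = 460.5863 km
R2: √((0.2029·111.32)² + (-2.9407·93.59)²) = √(510.164799 + 75746.110600) = 276.1454 km
R3: √((-2.6975·111.32)² + (-2.9201·93.59)²) = √(90171.501624 + 74688.604171) = 406.0297 km
R4: √((-2.7823·111.32)² + (-0.4492·93.59)²) = √(95929.969596 + 1767.414403) = 312.5658 km
R5: √((0.3386·111.32)² + (-3.1984·93.59)²) = √(1420.758630 + 89603.391505) = 301.7021 km
R6: √((-0.6164·111.32)² + (-2.2306·93.59)²) = √(4708.381617 + 43581.511686) = 219.7496 km
R7: √((-0.8439·111.32)² + (1.9683·93.59)²) = √(8825.277479 + 33934.501949) = 206.7844 km
R8: √((-1.1857·111.32)² + (2.2923·93.59)²) = √(17421.920798 + 46025.848475) = 251.8884 km
R9: √((2.4591·111.32)² + (-2.0442·93.59)²) = √(74937.426579 + 36602.071281) = 333.9753 km
R10: √((0.9422·111.32)² + (1.2790·93.59)²) = √(11001.010904 + 14328.475437) = 159.1524 km
R11: √((-1.9324·111.32)² + (-0.7868·93.59)²) = √(46274.363412 + 5422.350627) = 227.3691 km
R12: √((-1.7160·111.32)² + (1.3995·93.59)²) = √(36490.596471 + 17155.552142) = 231.6164 km
Minimum: R10 at 159.1524 km.

R10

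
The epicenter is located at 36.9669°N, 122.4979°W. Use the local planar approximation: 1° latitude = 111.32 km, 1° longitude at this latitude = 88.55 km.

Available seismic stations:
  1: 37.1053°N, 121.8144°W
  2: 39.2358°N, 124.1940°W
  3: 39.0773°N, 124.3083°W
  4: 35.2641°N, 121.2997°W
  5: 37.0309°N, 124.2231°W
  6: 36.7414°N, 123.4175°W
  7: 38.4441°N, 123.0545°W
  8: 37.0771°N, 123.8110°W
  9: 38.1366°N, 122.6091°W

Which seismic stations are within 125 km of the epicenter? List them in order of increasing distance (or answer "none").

Distances from 36.9669°N, 122.4979°W:
1: √((0.1384·111.32)² + (0.6835·88.55)²) = √(237.366035 + 3663.145497) = 62.4541 km
2: √((2.2689·111.32)² + (-1.6961·88.55)²) = √(63793.599208 + 22556.932469) = 293.8546 km
3: √((2.1104·111.32)² + (-1.8104·88.55)²) = √(55191.977098 + 25699.591071) = 284.4144 km
4: √((-1.7028·111.32)² + (1.1982·88.55)²) = √(35931.361886 + 11257.339442) = 217.2296 km
5: √((0.0640·111.32)² + (-1.7252·88.55)²) = √(50.758215 + 23337.591301) = 152.9325 km
6: √((-0.2255·111.32)² + (-0.9196·88.55)²) = √(630.143539 + 6630.939359) = 85.2120 km
7: √((1.4772·111.32)² + (-0.5566·88.55)²) = √(27041.139791 + 2429.201469) = 171.6693 km
8: √((0.1102·111.32)² + (-1.3131·88.55)²) = √(150.490673 + 13519.876788) = 116.9203 km
9: √((1.1697·111.32)² + (-0.1112·88.55)²) = √(16954.905563 + 96.958682) = 130.5828 km
Threshold 125 km: 1 (62.4541 km), 6 (85.2120 km), 8 (116.9203 km) are within range.

1, 6, 8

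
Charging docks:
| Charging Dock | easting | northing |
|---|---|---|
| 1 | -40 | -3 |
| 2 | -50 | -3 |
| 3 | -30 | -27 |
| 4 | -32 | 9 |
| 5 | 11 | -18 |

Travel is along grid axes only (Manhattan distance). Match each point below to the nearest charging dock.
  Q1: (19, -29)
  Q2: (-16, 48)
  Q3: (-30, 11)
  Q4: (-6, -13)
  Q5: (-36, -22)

Q1→5; Q2→4; Q3→4; Q4→5; Q5→3

Q1 at (19, -29):
  1: 85
  2: 95
  3: 51
  4: 89
  5: 19
  → nearest: 5 (19)
Q2 at (-16, 48):
  1: 75
  2: 85
  3: 89
  4: 55
  5: 93
  → nearest: 4 (55)
Q3 at (-30, 11):
  1: 24
  2: 34
  3: 38
  4: 4
  5: 70
  → nearest: 4 (4)
Q4 at (-6, -13):
  1: 44
  2: 54
  3: 38
  4: 48
  5: 22
  → nearest: 5 (22)
Q5 at (-36, -22):
  1: 23
  2: 33
  3: 11
  4: 35
  5: 51
  → nearest: 3 (11)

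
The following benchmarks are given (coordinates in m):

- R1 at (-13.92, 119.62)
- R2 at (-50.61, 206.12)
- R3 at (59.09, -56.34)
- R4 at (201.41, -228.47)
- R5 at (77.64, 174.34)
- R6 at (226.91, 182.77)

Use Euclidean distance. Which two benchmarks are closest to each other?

R1 and R2

Pairwise distances:
R1–R2: √((-36.69)² + (86.50)²) = √(1346.1561 + 7482.2500) = 93.96 m
R1–R3: √((73.01)² + (-175.96)²) = √(5330.4601 + 30961.9216) = 190.51 m
R1–R4: √((215.33)² + (-348.09)²) = √(46367.0089 + 121166.6481) = 409.31 m
R1–R5: √((91.56)² + (54.72)²) = √(8383.2336 + 2994.2784) = 106.67 m
R1–R6: √((240.83)² + (63.15)²) = √(57999.0889 + 3987.9225) = 248.97 m
R2–R3: √((109.70)² + (-262.46)²) = √(12034.0900 + 68885.2516) = 284.46 m
R2–R4: √((252.02)² + (-434.59)²) = √(63514.0804 + 188868.4681) = 502.38 m
R2–R5: √((128.25)² + (-31.78)²) = √(16448.0625 + 1009.9684) = 132.13 m
R2–R6: √((277.52)² + (-23.35)²) = √(77017.3504 + 545.2225) = 278.50 m
R3–R4: √((142.32)² + (-172.13)²) = √(20254.9824 + 29628.7369) = 223.35 m
R3–R5: √((18.55)² + (230.68)²) = √(344.1025 + 53213.2624) = 231.42 m
R3–R6: √((167.82)² + (239.11)²) = √(28163.5524 + 57173.5921) = 292.13 m
R4–R5: √((-123.77)² + (402.81)²) = √(15319.0129 + 162255.8961) = 421.40 m
R4–R6: √((25.50)² + (411.24)²) = √(650.2500 + 169118.3376) = 412.03 m
R5–R6: √((149.27)² + (8.43)²) = √(22281.5329 + 71.0649) = 149.51 m
Closest pair: R1–R2 at 93.96 m.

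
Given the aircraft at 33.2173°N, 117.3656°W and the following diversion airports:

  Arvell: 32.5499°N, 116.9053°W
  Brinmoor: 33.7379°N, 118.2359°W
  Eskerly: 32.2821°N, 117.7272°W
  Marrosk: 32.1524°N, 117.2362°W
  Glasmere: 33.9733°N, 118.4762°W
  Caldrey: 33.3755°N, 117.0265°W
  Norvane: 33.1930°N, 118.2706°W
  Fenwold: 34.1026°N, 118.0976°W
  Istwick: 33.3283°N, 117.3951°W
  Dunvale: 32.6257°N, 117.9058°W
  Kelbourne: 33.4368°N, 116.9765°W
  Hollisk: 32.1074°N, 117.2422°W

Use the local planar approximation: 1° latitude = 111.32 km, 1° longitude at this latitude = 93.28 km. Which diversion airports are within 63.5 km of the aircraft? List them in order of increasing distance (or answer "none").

Istwick, Caldrey, Kelbourne

Distances from 33.2173°N, 117.3656°W:
Arvell: 85.8097 km
Brinmoor: 99.7448 km
Eskerly: 109.4343 km
Marrosk: 119.1576 km
Glasmere: 133.4723 km
Caldrey: 36.2033 km
Norvane: 84.4617 km
Fenwold: 119.8946 km
Istwick: 12.6592 km
Dunvale: 82.9233 km
Kelbourne: 43.7539 km
Hollisk: 124.0891 km
Threshold 63.5 km: Istwick (12.6592 km), Caldrey (36.2033 km), Kelbourne (43.7539 km) are within range.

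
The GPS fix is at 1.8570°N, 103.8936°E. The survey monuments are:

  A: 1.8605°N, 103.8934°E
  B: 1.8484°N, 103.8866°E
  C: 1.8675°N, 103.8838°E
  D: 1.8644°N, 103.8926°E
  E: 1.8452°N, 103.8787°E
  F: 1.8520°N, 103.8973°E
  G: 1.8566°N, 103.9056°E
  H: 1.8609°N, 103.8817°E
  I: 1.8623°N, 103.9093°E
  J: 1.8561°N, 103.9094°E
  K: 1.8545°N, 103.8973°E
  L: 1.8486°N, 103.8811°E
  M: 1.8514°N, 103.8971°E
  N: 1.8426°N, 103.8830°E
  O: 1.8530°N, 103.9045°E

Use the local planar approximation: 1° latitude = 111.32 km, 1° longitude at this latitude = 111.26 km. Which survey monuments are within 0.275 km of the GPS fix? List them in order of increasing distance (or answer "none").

none

Distances from 1.8570°N, 103.8936°E:
A: √((0.0035·111.32)² + (-0.0002·111.26)²) = √(0.151804 + 0.000495) = 0.3903 km
B: √((-0.0086·111.32)² + (-0.0070·111.26)²) = √(0.916523 + 0.606561) = 1.2341 km
C: √((0.0105·111.32)² + (-0.0098·111.26)²) = √(1.366234 + 1.188859) = 1.5985 km
D: √((0.0074·111.32)² + (-0.0010·111.26)²) = √(0.678594 + 0.012379) = 0.8312 km
E: √((-0.0118·111.32)² + (-0.0149·111.26)²) = √(1.725482 + 2.748215) = 2.1151 km
F: √((-0.0050·111.32)² + (0.0037·111.26)²) = √(0.309804 + 0.169466) = 0.6923 km
G: √((-0.0004·111.32)² + (0.0120·111.26)²) = √(0.001983 + 1.782545) = 1.3359 km
H: √((0.0039·111.32)² + (-0.0119·111.26)²) = √(0.188484 + 1.752960) = 1.3934 km
I: √((0.0053·111.32)² + (0.0157·111.26)²) = √(0.348095 + 3.051247) = 1.8437 km
J: √((-0.0009·111.32)² + (0.0158·111.26)²) = √(0.010038 + 3.090241) = 1.7608 km
K: √((-0.0025·111.32)² + (0.0037·111.26)²) = √(0.077451 + 0.169466) = 0.4969 km
L: √((-0.0084·111.32)² + (-0.0125·111.26)²) = √(0.874390 + 1.934186) = 1.6759 km
M: √((-0.0056·111.32)² + (0.0035·111.26)²) = √(0.388618 + 0.151640) = 0.7350 km
N: √((-0.0144·111.32)² + (-0.0106·111.26)²) = √(2.569635 + 1.390881) = 1.9901 km
O: √((-0.0040·111.32)² + (0.0109·111.26)²) = √(0.198274 + 1.470724) = 1.2919 km
Threshold 0.275 km: none within range.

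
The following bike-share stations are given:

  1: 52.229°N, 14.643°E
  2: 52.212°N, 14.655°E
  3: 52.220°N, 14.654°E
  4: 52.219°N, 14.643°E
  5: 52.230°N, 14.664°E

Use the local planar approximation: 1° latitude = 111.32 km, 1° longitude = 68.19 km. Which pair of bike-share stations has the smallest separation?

3 and 4

Pairwise distances:
1–2: √((-0.017·111.32)² + (0.012·68.19)²) = √(3.58133 + 0.66958) = 2.062 km
1–3: √((-0.009·111.32)² + (0.011·68.19)²) = √(1.00376 + 0.56264) = 1.252 km
1–4: √((-0.010·111.32)² + (0.000·68.19)²) = √(1.23921 + 0.00000) = 1.113 km
1–5: √((0.001·111.32)² + (0.021·68.19)²) = √(0.01239 + 2.05060) = 1.436 km
2–3: √((0.008·111.32)² + (-0.001·68.19)²) = √(0.79310 + 0.00465) = 0.893 km
2–4: √((0.007·111.32)² + (-0.012·68.19)²) = √(0.60721 + 0.66958) = 1.130 km
2–5: √((0.018·111.32)² + (0.009·68.19)²) = √(4.01505 + 0.37664) = 2.096 km
3–4: √((-0.001·111.32)² + (-0.011·68.19)²) = √(0.01239 + 0.56264) = 0.758 km
3–5: √((0.010·111.32)² + (0.010·68.19)²) = √(1.23921 + 0.46499) = 1.305 km
4–5: √((0.011·111.32)² + (0.021·68.19)²) = √(1.49945 + 2.05060) = 1.884 km
Closest pair: 3–4 at 0.758 km.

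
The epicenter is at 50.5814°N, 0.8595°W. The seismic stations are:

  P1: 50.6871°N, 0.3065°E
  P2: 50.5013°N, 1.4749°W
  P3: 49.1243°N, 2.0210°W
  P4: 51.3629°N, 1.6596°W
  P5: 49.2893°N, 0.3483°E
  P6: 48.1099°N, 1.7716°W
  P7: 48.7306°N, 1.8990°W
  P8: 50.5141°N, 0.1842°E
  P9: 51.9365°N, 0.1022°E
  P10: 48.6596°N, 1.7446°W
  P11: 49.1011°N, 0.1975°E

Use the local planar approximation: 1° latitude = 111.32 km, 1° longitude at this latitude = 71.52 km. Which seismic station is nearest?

P2

Distances from 50.5814°N, 0.8595°W:
P1: 84.2183 km
P2: 44.9076 km
P3: 182.2388 km
P4: 104.1292 km
P5: 167.7820 km
P6: 282.7551 km
P7: 219.0342 km
P8: 75.0204 km
P9: 165.7903 km
P10: 223.1037 km
P11: 181.2998 km
Minimum: P2 at 44.9076 km.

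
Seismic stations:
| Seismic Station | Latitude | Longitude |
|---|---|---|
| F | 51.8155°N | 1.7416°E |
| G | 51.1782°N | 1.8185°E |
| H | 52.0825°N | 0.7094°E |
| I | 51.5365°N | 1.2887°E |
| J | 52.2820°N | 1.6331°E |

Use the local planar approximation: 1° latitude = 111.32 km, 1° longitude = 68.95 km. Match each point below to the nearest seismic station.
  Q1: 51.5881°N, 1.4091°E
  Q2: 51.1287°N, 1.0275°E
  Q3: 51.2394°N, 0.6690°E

Q1 at 51.5881°N, 1.4091°E:
  F: 34.1526 km
  G: 53.6557 km
  H: 73.1884 km
  I: 10.0951 km
  J: 78.7739 km
  → nearest: I (10.0951 km)
Q2 at 51.1287°N, 1.0275°E:
  F: 90.9374 km
  G: 54.8171 km
  H: 108.4187 km
  I: 48.8382 km
  J: 135.0051 km
  → nearest: I (48.8382 km)
Q3 at 51.2394°N, 0.6690°E:
  F: 97.8892 km
  G: 79.5503 km
  H: 93.8952 km
  I: 54.0328 km
  J: 133.7510 km
  → nearest: I (54.0328 km)

Q1→I; Q2→I; Q3→I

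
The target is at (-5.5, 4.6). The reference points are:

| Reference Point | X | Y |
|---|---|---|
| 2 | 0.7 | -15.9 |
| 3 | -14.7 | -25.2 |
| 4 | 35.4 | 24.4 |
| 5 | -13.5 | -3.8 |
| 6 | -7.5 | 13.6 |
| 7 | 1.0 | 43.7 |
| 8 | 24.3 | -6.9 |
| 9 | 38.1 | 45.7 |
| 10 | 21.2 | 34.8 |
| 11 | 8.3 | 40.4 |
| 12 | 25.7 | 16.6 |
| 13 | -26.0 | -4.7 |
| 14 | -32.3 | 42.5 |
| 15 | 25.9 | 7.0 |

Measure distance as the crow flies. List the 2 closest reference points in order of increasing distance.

6, 5

Distances from (-5.5, 4.6):
2: √((6.2)² + (-20.5)²) = √(38.440 + 420.250) = 21.4
3: √((-9.2)² + (-29.8)²) = √(84.640 + 888.040) = 31.2
4: √((40.9)² + (19.8)²) = √(1672.810 + 392.040) = 45.4
5: √((-8.0)² + (-8.4)²) = √(64.000 + 70.560) = 11.6
6: √((-2.0)² + (9.0)²) = √(4.000 + 81.000) = 9.2
7: √((6.5)² + (39.1)²) = √(42.250 + 1528.810) = 39.6
8: √((29.8)² + (-11.5)²) = √(888.040 + 132.250) = 31.9
9: √((43.6)² + (41.1)²) = √(1900.960 + 1689.210) = 59.9
10: √((26.7)² + (30.2)²) = √(712.890 + 912.040) = 40.3
11: √((13.8)² + (35.8)²) = √(190.440 + 1281.640) = 38.4
12: √((31.2)² + (12.0)²) = √(973.440 + 144.000) = 33.4
13: √((-20.5)² + (-9.3)²) = √(420.250 + 86.490) = 22.5
14: √((-26.8)² + (37.9)²) = √(718.240 + 1436.410) = 46.4
15: √((31.4)² + (2.4)²) = √(985.960 + 5.760) = 31.5
Sorted: 6 (9.2) < 5 (11.6) < 2 (21.4) < 13 (22.5) < …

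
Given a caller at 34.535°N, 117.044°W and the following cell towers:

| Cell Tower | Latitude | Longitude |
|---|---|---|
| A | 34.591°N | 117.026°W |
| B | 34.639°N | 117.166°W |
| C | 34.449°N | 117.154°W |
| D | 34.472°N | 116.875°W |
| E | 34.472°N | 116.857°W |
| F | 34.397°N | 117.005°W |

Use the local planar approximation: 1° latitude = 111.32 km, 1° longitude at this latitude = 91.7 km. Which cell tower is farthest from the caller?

Distances from 34.535°N, 117.044°W:
A: √((0.056·111.32)² + (0.018·91.7)²) = √(38.86176 + 2.72448) = 6.449 km
B: √((0.104·111.32)² + (-0.122·91.7)²) = √(134.03341 + 125.15792) = 16.099 km
C: √((-0.086·111.32)² + (-0.110·91.7)²) = √(91.65229 + 101.74757) = 13.907 km
D: √((-0.063·111.32)² + (0.169·91.7)²) = √(49.18441 + 240.16631) = 17.010 km
E: √((-0.063·111.32)² + (0.187·91.7)²) = √(49.18441 + 294.05047) = 18.527 km
F: √((-0.138·111.32)² + (0.039·91.7)²) = √(235.99596 + 12.78992) = 15.773 km
Maximum: E at 18.527 km.

E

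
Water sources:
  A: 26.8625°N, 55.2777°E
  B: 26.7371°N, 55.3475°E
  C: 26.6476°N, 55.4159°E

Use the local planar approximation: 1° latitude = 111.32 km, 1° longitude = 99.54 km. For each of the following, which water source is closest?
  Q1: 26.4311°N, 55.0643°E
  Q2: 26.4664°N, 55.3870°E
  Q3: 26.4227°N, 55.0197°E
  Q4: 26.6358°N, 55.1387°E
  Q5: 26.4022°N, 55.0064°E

Q1 at 26.4311°N, 55.0643°E:
  A: √((0.4314·111.32)² + (0.2134·99.54)²) = √(2306.251558 + 451.215597) = 52.5116 km
  B: √((0.3060·111.32)² + (0.2832·99.54)²) = √(1160.350646 + 794.660765) = 44.2155 km
  C: √((0.2165·111.32)² + (0.3516·99.54)²) = √(580.847597 + 1224.878483) = 42.4938 km
  → nearest: C (42.4938 km)
Q2 at 26.4664°N, 55.3870°E:
  A: √((0.3961·111.32)² + (-0.1093·99.54)²) = √(1944.267784 + 118.368351) = 45.4163 km
  B: √((0.2707·111.32)² + (-0.0395·99.54)²) = √(908.077483 + 15.459287) = 30.3897 km
  C: √((0.1812·111.32)² + (0.0289·99.54)²) = √(406.876664 + 8.275437) = 20.3753 km
  → nearest: C (20.3753 km)
Q3 at 26.4227°N, 55.0197°E:
  A: √((0.4398·111.32)² + (0.2580·99.54)²) = √(2396.938247 + 659.530197) = 55.2853 km
  B: √((0.3144·111.32)² + (0.3278·99.54)²) = √(1224.930561 + 1064.665476) = 47.8497 km
  C: √((0.2249·111.32)² + (0.3962·99.54)²) = √(626.794687 + 1555.335967) = 46.7133 km
  → nearest: C (46.7133 km)
Q4 at 26.6358°N, 55.1387°E:
  A: √((0.2267·111.32)² + (0.1390·99.54)²) = √(636.868011 + 191.436556) = 28.7803 km
  B: √((0.1013·111.32)² + (0.2088·99.54)²) = √(127.164324 + 431.972661) = 23.6461 km
  C: √((0.0118·111.32)² + (0.2772·99.54)²) = √(1.725482 + 761.345394) = 27.6237 km
  → nearest: B (23.6461 km)
Q5 at 26.4022°N, 55.0064°E:
  A: √((0.4603·111.32)² + (0.2713·99.54)²) = √(2625.598678 + 729.280935) = 57.9213 km
  B: √((0.3349·111.32)² + (0.3411·99.54)²) = √(1389.878031 + 1152.812592) = 50.4251 km
  C: √((0.2454·111.32)² + (0.4095·99.54)²) = √(746.269190 + 1661.510480) = 49.0691 km
  → nearest: C (49.0691 km)

Q1→C; Q2→C; Q3→C; Q4→B; Q5→C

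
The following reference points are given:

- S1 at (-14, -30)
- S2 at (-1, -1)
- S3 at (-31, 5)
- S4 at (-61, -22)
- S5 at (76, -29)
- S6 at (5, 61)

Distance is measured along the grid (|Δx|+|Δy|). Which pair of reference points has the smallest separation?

S2 and S3

Pairwise distances:
S1–S2: |13| + |29| = 13 + 29 = 42
S1–S3: |-17| + |35| = 17 + 35 = 52
S1–S4: |-47| + |8| = 47 + 8 = 55
S1–S5: |90| + |1| = 90 + 1 = 91
S1–S6: |19| + |91| = 19 + 91 = 110
S2–S3: |-30| + |6| = 30 + 6 = 36
S2–S4: |-60| + |-21| = 60 + 21 = 81
S2–S5: |77| + |-28| = 77 + 28 = 105
S2–S6: |6| + |62| = 6 + 62 = 68
S3–S4: |-30| + |-27| = 30 + 27 = 57
S3–S5: |107| + |-34| = 107 + 34 = 141
S3–S6: |36| + |56| = 36 + 56 = 92
S4–S5: |137| + |-7| = 137 + 7 = 144
S4–S6: |66| + |83| = 66 + 83 = 149
S5–S6: |-71| + |90| = 71 + 90 = 161
Closest pair: S2–S3 at 36.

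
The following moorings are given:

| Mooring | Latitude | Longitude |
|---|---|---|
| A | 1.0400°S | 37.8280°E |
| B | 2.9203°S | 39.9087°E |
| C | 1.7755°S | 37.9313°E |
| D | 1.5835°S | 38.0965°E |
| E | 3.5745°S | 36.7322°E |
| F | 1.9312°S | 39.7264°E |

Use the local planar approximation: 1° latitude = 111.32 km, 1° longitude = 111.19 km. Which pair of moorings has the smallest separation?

C and D

Pairwise distances:
C–D: √((0.1920·111.32)² + (0.1652·111.19)²) = √(456.823937 + 337.405025) = 28.1821 km
A–D: √((-0.5435·111.32)² + (0.2685·111.19)²) = √(3660.542826 + 891.292066) = 67.4673 km
A–C: √((-0.7355·111.32)² + (0.1033·111.19)²) = √(6703.656451 + 131.926519) = 82.6776 km
B–F: √((0.9891·111.32)² + (-0.1823·111.19)²) = √(12123.466006 + 410.870346) = 111.9569 km
D–F: √((-0.3477·111.32)² + (1.6299·111.19)²) = √(1498.151649 + 32843.798571) = 185.3158 km
C–F: √((-0.1557·111.32)² + (1.7951·111.19)²) = √(300.416388 + 39839.029873) = 200.3483 km
A–F: √((-0.8912·111.32)² + (1.8984·111.19)²) = √(9842.303456 + 44556.073417) = 233.2346 km
C–E: √((-1.7990·111.32)² + (-1.1991·111.19)²) = √(40105.942056 + 17776.336651) = 240.5874 km
B–D: √((1.3368·111.32)² + (-1.8122·111.19)²) = √(22145.182776 + 40601.652756) = 250.4932 km
B–C: √((1.1448·111.32)² + (-1.9774·111.19)²) = √(16240.733384 + 48341.544301) = 254.1304 km
D–E: √((-1.9910·111.32)² + (-1.3643·111.19)²) = √(49123.456237 + 23011.833270) = 268.5801 km
A–E: √((-2.5345·111.32)² + (-1.0958·111.19)²) = √(79603.284311 + 14845.473451) = 307.3252 km
A–B: √((-1.8803·111.32)² + (2.0807·111.19)²) = √(43812.767550 + 53524.225878) = 311.9888 km
B–E: √((-0.6542·111.32)² + (-3.1765·111.19)²) = √(5303.559859 + 124746.732749) = 360.6249 km
E–F: √((1.6433·111.32)² + (2.9942·111.19)²) = √(33464.173699 + 110839.120878) = 379.8727 km
Closest pair: C–D at 28.1821 km.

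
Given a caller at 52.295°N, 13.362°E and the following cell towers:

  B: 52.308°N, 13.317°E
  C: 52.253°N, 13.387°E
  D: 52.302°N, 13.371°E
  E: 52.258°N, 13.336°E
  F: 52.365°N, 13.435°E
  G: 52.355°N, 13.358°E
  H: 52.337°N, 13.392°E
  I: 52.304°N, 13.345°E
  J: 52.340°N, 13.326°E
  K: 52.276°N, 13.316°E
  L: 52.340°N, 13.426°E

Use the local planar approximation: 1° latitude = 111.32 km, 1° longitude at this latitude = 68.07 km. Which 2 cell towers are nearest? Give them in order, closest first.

D, I

Distances from 52.295°N, 13.362°E:
B: √((0.013·111.32)² + (-0.045·68.07)²) = √(2.09427 + 9.38289) = 3.388 km
C: √((-0.042·111.32)² + (0.025·68.07)²) = √(21.85974 + 2.89595) = 4.976 km
D: √((0.007·111.32)² + (0.009·68.07)²) = √(0.60721 + 0.37532) = 0.991 km
E: √((-0.037·111.32)² + (-0.026·68.07)²) = √(16.96484 + 3.13226) = 4.483 km
F: √((0.070·111.32)² + (0.073·68.07)²) = √(60.72150 + 24.69205) = 9.242 km
G: √((0.060·111.32)² + (-0.004·68.07)²) = √(44.61171 + 0.07414) = 6.685 km
H: √((0.042·111.32)² + (0.030·68.07)²) = √(21.85974 + 4.17017) = 5.102 km
I: √((0.009·111.32)² + (-0.017·68.07)²) = √(1.00376 + 1.33909) = 1.531 km
J: √((0.045·111.32)² + (-0.036·68.07)²) = √(25.09409 + 6.00505) = 5.577 km
K: √((-0.019·111.32)² + (-0.046·68.07)²) = √(4.47356 + 9.80454) = 3.779 km
L: √((0.045·111.32)² + (0.064·68.07)²) = √(25.09409 + 18.97892) = 6.639 km
Sorted: D (0.991 km) < I (1.531 km) < B (3.388 km) < K (3.779 km) < …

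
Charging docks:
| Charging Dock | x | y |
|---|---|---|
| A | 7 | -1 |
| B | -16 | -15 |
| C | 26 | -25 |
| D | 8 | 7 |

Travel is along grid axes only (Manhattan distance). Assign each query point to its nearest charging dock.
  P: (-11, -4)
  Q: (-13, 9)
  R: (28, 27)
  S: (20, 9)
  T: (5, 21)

P at (-11, -4):
  A: |18| + |3| = 18 + 3 = 21
  B: |-5| + |-11| = 5 + 11 = 16
  C: |37| + |-21| = 37 + 21 = 58
  D: |19| + |11| = 19 + 11 = 30
  → nearest: B (16)
Q at (-13, 9):
  A: |20| + |-10| = 20 + 10 = 30
  B: |-3| + |-24| = 3 + 24 = 27
  C: |39| + |-34| = 39 + 34 = 73
  D: |21| + |-2| = 21 + 2 = 23
  → nearest: D (23)
R at (28, 27):
  A: |-21| + |-28| = 21 + 28 = 49
  B: |-44| + |-42| = 44 + 42 = 86
  C: |-2| + |-52| = 2 + 52 = 54
  D: |-20| + |-20| = 20 + 20 = 40
  → nearest: D (40)
S at (20, 9):
  A: |-13| + |-10| = 13 + 10 = 23
  B: |-36| + |-24| = 36 + 24 = 60
  C: |6| + |-34| = 6 + 34 = 40
  D: |-12| + |-2| = 12 + 2 = 14
  → nearest: D (14)
T at (5, 21):
  A: |2| + |-22| = 2 + 22 = 24
  B: |-21| + |-36| = 21 + 36 = 57
  C: |21| + |-46| = 21 + 46 = 67
  D: |3| + |-14| = 3 + 14 = 17
  → nearest: D (17)

P→B; Q→D; R→D; S→D; T→D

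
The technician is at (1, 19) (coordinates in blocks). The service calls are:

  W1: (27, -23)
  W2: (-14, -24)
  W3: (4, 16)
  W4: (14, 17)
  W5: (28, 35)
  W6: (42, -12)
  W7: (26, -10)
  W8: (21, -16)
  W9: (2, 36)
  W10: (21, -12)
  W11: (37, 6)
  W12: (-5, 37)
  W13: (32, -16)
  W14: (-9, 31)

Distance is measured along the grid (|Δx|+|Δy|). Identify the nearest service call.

W3

Distances from (1, 19):
W1: |26| + |-42| = 26 + 42 = 68 blocks
W2: |-15| + |-43| = 15 + 43 = 58 blocks
W3: |3| + |-3| = 3 + 3 = 6 blocks
W4: |13| + |-2| = 13 + 2 = 15 blocks
W5: |27| + |16| = 27 + 16 = 43 blocks
W6: |41| + |-31| = 41 + 31 = 72 blocks
W7: |25| + |-29| = 25 + 29 = 54 blocks
W8: |20| + |-35| = 20 + 35 = 55 blocks
W9: |1| + |17| = 1 + 17 = 18 blocks
W10: |20| + |-31| = 20 + 31 = 51 blocks
W11: |36| + |-13| = 36 + 13 = 49 blocks
W12: |-6| + |18| = 6 + 18 = 24 blocks
W13: |31| + |-35| = 31 + 35 = 66 blocks
W14: |-10| + |12| = 10 + 12 = 22 blocks
Minimum: W3 at 6 blocks.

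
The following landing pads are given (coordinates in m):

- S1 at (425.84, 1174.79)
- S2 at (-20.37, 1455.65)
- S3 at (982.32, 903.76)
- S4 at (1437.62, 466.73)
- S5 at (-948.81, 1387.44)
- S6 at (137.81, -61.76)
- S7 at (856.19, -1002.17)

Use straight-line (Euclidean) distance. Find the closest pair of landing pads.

S1 and S2

Pairwise distances:
S1–S2: 527.24 m
S1–S3: 618.97 m
S1–S4: 1234.93 m
S1–S5: 1391.00 m
S1–S6: 1269.65 m
S1–S7: 2219.09 m
S2–S3: 1144.54 m
S2–S4: 1761.73 m
S2–S5: 930.94 m
S2–S6: 1525.63 m
S2–S7: 2609.45 m
S3–S4: 631.10 m
S3–S5: 1990.78 m
S3–S6: 1282.74 m
S3–S7: 1910.10 m
S4–S5: 2557.88 m
S4–S6: 1403.14 m
S4–S7: 1579.79 m
S5–S6: 1811.33 m
S5–S7: 2994.71 m
S6–S7: 1183.40 m
Closest pair: S1–S2 at 527.24 m.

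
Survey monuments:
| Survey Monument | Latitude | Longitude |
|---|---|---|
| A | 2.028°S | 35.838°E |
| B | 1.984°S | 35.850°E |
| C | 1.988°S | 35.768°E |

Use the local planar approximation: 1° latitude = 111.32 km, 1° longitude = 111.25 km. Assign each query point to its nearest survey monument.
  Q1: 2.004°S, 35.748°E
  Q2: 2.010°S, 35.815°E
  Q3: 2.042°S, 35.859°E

Q1→C; Q2→A; Q3→A

Q1 at 2.004°S, 35.748°E:
  A: 10.363 km
  B: 11.564 km
  C: 2.850 km
  → nearest: C (2.850 km)
Q2 at 2.010°S, 35.815°E:
  A: 3.250 km
  B: 4.852 km
  C: 5.774 km
  → nearest: A (3.250 km)
Q3 at 2.042°S, 35.859°E:
  A: 2.808 km
  B: 6.534 km
  C: 11.774 km
  → nearest: A (2.808 km)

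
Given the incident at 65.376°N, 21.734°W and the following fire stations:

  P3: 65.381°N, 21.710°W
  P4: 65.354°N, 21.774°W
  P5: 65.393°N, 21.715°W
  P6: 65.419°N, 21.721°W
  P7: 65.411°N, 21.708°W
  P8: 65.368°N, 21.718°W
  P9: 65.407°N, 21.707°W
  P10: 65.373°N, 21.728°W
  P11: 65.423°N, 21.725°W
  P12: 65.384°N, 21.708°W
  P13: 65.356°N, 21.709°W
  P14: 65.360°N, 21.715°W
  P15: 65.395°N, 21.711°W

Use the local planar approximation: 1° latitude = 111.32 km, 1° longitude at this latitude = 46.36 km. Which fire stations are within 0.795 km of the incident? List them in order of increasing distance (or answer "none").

P10

Distances from 65.376°N, 21.734°W:
P3: √((0.005·111.32)² + (0.024·46.36)²) = √(0.30980 + 1.23797) = 1.244 km
P4: √((-0.022·111.32)² + (-0.040·46.36)²) = √(5.99780 + 3.43880) = 3.072 km
P5: √((0.017·111.32)² + (0.019·46.36)²) = √(3.58133 + 0.77588) = 2.087 km
P6: √((0.043·111.32)² + (0.013·46.36)²) = √(22.91307 + 0.36322) = 4.825 km
P7: √((0.035·111.32)² + (0.026·46.36)²) = √(15.18037 + 1.45289) = 4.078 km
P8: √((-0.008·111.32)² + (0.016·46.36)²) = √(0.79310 + 0.55021) = 1.159 km
P9: √((0.031·111.32)² + (0.027·46.36)²) = √(11.90885 + 1.56680) = 3.671 km
P10: √((-0.003·111.32)² + (0.006·46.36)²) = √(0.11153 + 0.07737) = 0.435 km
P11: √((0.047·111.32)² + (0.009·46.36)²) = √(27.37424 + 0.17409) = 5.249 km
P12: √((0.008·111.32)² + (0.026·46.36)²) = √(0.79310 + 1.45289) = 1.499 km
P13: √((-0.020·111.32)² + (0.025·46.36)²) = √(4.95686 + 1.34328) = 2.510 km
P14: √((-0.016·111.32)² + (0.019·46.36)²) = √(3.17239 + 0.77588) = 1.987 km
P15: √((0.019·111.32)² + (0.023·46.36)²) = √(4.47356 + 1.13695) = 2.369 km
Threshold 0.795 km: P10 (0.435 km) is within range.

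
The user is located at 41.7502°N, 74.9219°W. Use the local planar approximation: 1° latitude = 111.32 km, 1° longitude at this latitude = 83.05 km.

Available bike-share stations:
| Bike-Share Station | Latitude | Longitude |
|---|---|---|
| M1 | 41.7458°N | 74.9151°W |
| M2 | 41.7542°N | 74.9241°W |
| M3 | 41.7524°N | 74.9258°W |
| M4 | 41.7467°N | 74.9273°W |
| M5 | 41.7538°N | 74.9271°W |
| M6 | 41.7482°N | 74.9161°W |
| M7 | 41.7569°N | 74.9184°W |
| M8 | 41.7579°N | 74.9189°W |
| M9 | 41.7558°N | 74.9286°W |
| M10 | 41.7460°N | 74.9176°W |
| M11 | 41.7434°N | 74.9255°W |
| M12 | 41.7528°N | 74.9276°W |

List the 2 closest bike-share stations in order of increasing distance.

M3, M2

Distances from 41.7502°N, 74.9219°W:
M1: √((-0.0044·111.32)² + (0.0068·83.05)²) = √(0.239912 + 0.318931) = 0.7476 km
M2: √((0.0040·111.32)² + (-0.0022·83.05)²) = √(0.198274 + 0.033383) = 0.4813 km
M3: √((0.0022·111.32)² + (-0.0039·83.05)²) = √(0.059978 + 0.104908) = 0.4061 km
M4: √((-0.0035·111.32)² + (-0.0054·83.05)²) = √(0.151804 + 0.201125) = 0.5941 km
M5: √((0.0036·111.32)² + (-0.0052·83.05)²) = √(0.160602 + 0.186503) = 0.5892 km
M6: √((-0.0020·111.32)² + (0.0058·83.05)²) = √(0.049569 + 0.232025) = 0.5307 km
M7: √((0.0067·111.32)² + (0.0035·83.05)²) = √(0.556283 + 0.084492) = 0.8005 km
M8: √((0.0077·111.32)² + (0.0030·83.05)²) = √(0.734730 + 0.062076) = 0.8926 km
M9: √((0.0056·111.32)² + (-0.0067·83.05)²) = √(0.388618 + 0.309620) = 0.8356 km
M10: √((-0.0042·111.32)² + (0.0043·83.05)²) = √(0.218597 + 0.127531) = 0.5883 km
M11: √((-0.0068·111.32)² + (-0.0036·83.05)²) = √(0.573013 + 0.089389) = 0.8139 km
M12: √((0.0026·111.32)² + (-0.0057·83.05)²) = √(0.083771 + 0.224093) = 0.5549 km
Sorted: M3 (0.4061 km) < M2 (0.4813 km) < M6 (0.5307 km) < M12 (0.5549 km) < …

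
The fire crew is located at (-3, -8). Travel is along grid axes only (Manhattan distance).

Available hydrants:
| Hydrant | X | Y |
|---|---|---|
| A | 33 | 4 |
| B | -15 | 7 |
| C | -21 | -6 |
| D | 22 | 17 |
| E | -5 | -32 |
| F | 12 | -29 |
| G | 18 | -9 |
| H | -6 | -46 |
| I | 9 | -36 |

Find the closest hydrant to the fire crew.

C

Distances from (-3, -8):
A: 48
B: 27
C: 20
D: 50
E: 26
F: 36
G: 22
H: 41
I: 40
Minimum: C at 20.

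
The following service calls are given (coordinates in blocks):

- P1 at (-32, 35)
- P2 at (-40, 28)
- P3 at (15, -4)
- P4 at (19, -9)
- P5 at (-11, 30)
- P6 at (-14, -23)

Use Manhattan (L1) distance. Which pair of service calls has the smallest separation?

P3 and P4

Pairwise distances:
P3–P4: 9 blocks
P1–P2: 15 blocks
P1–P5: 26 blocks
P2–P5: 31 blocks
P4–P6: 47 blocks
P3–P6: 48 blocks
P5–P6: 56 blocks
P3–P5: 60 blocks
P4–P5: 69 blocks
P1–P6: 76 blocks
P2–P6: 77 blocks
P1–P3: 86 blocks
P2–P3: 87 blocks
P1–P4: 95 blocks
P2–P4: 96 blocks
Closest pair: P3–P4 at 9 blocks.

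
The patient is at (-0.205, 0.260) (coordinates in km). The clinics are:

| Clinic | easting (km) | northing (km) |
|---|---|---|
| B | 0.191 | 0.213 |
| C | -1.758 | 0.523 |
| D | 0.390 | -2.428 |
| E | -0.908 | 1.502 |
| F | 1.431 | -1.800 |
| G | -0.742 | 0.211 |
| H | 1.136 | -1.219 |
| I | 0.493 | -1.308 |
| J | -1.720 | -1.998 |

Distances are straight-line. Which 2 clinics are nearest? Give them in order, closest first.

Distances from (-0.205, 0.260):
B: √((0.396)² + (-0.047)²) = √(0.15682 + 0.00221) = 0.399 km
C: √((-1.553)² + (0.263)²) = √(2.41181 + 0.06917) = 1.575 km
D: √((0.595)² + (-2.688)²) = √(0.35402 + 7.22534) = 2.753 km
E: √((-0.703)² + (1.242)²) = √(0.49421 + 1.54256) = 1.427 km
F: √((1.636)² + (-2.060)²) = √(2.67650 + 4.24360) = 2.631 km
G: √((-0.537)² + (-0.049)²) = √(0.28837 + 0.00240) = 0.539 km
H: √((1.341)² + (-1.479)²) = √(1.79828 + 2.18744) = 1.996 km
I: √((0.698)² + (-1.568)²) = √(0.48720 + 2.45862) = 1.716 km
J: √((-1.515)² + (-2.258)²) = √(2.29522 + 5.09856) = 2.719 km
Sorted: B (0.399 km) < G (0.539 km) < E (1.427 km) < C (1.575 km) < …

B, G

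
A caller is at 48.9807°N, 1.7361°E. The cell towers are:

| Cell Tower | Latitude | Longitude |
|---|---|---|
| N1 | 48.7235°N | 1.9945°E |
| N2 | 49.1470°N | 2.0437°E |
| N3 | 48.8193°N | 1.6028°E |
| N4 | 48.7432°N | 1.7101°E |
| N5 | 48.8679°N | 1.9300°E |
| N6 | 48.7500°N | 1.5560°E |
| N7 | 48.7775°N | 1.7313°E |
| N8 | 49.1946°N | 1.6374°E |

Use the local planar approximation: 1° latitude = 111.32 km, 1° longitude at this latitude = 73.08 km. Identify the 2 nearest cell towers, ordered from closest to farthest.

N5, N3

Distances from 48.9807°N, 1.7361°E:
N1: 34.2982 km
N2: 29.1211 km
N3: 20.4380 km
N4: 26.5067 km
N5: 18.9333 km
N6: 28.8578 km
N7: 22.6229 km
N8: 24.8799 km
Sorted: N5 (18.9333 km) < N3 (20.4380 km) < N7 (22.6229 km) < N8 (24.8799 km) < …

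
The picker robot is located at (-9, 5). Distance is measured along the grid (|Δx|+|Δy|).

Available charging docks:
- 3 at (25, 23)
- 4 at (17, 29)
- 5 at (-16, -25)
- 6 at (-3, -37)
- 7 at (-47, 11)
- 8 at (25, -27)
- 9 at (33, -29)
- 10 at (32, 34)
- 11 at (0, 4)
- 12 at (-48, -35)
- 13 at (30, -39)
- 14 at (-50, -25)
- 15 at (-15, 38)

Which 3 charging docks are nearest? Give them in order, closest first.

Distances from (-9, 5):
3: |34| + |18| = 34 + 18 = 52
4: |26| + |24| = 26 + 24 = 50
5: |-7| + |-30| = 7 + 30 = 37
6: |6| + |-42| = 6 + 42 = 48
7: |-38| + |6| = 38 + 6 = 44
8: |34| + |-32| = 34 + 32 = 66
9: |42| + |-34| = 42 + 34 = 76
10: |41| + |29| = 41 + 29 = 70
11: |9| + |-1| = 9 + 1 = 10
12: |-39| + |-40| = 39 + 40 = 79
13: |39| + |-44| = 39 + 44 = 83
14: |-41| + |-30| = 41 + 30 = 71
15: |-6| + |33| = 6 + 33 = 39
Sorted: 11 (10) < 5 (37) < 15 (39) < 7 (44) < 6 (48) < …

11, 5, 15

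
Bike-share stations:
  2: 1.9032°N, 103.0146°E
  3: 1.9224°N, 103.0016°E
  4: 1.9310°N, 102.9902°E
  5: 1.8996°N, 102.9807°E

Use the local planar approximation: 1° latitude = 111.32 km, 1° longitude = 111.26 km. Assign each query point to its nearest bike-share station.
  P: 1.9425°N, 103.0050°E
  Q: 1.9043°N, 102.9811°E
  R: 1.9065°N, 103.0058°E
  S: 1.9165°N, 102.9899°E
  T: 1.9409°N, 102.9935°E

P→4; Q→5; R→2; S→3; T→4

P at 1.9425°N, 103.0050°E:
  2: √((-0.0393·111.32)² + (0.0096·111.26)²) = √(19.139540 + 1.140829) = 4.5034 km
  3: √((-0.0201·111.32)² + (-0.0034·111.26)²) = √(5.006549 + 0.143099) = 2.2693 km
  4: √((-0.0115·111.32)² + (-0.0148·111.26)²) = √(1.638861 + 2.711450) = 2.0857 km
  5: √((-0.0429·111.32)² + (-0.0243·111.26)²) = √(22.806623 + 7.309550) = 5.4878 km
  → nearest: 4 (2.0857 km)
Q at 1.9043°N, 102.9811°E:
  2: √((-0.0011·111.32)² + (0.0335·111.26)²) = √(0.014994 + 13.892094) = 3.7292 km
  3: √((0.0181·111.32)² + (0.0205·111.26)²) = √(4.059790 + 5.202185) = 3.0433 km
  4: √((0.0267·111.32)² + (0.0091·111.26)²) = √(8.834234 + 1.025087) = 3.1400 km
  5: √((-0.0047·111.32)² + (-0.0004·111.26)²) = √(0.273742 + 0.001981) = 0.5251 km
  → nearest: 5 (0.5251 km)
R at 1.9065°N, 103.0058°E:
  2: √((-0.0033·111.32)² + (0.0088·111.26)²) = √(0.134950 + 0.958613) = 1.0457 km
  3: √((0.0159·111.32)² + (-0.0042·111.26)²) = √(3.132858 + 0.218362) = 1.8306 km
  4: √((0.0245·111.32)² + (-0.0156·111.26)²) = √(7.438383 + 3.012502) = 3.2328 km
  5: √((-0.0069·111.32)² + (-0.0251·111.26)²) = √(0.589990 + 7.798760) = 2.8963 km
  → nearest: 2 (1.0457 km)
S at 1.9165°N, 102.9899°E:
  2: √((-0.0133·111.32)² + (0.0247·111.26)²) = √(2.192046 + 7.552175) = 3.1216 km
  3: √((0.0059·111.32)² + (0.0117·111.26)²) = √(0.431370 + 1.694532) = 1.4580 km
  4: √((0.0145·111.32)² + (0.0003·111.26)²) = √(2.605448 + 0.001114) = 1.6145 km
  5: √((-0.0169·111.32)² + (-0.0092·111.26)²) = √(3.539320 + 1.047741) = 2.1417 km
  → nearest: 3 (1.4580 km)
T at 1.9409°N, 102.9935°E:
  2: √((-0.0377·111.32)² + (0.0211·111.26)²) = √(17.612828 + 5.511160) = 4.8087 km
  3: √((-0.0185·111.32)² + (0.0081·111.26)²) = √(4.241211 + 0.812172) = 2.2480 km
  4: √((-0.0099·111.32)² + (-0.0033·111.26)²) = √(1.214554 + 0.134805) = 1.1616 km
  5: √((-0.0413·111.32)² + (-0.0128·111.26)²) = √(21.137153 + 2.028141) = 4.8130 km
  → nearest: 4 (1.1616 km)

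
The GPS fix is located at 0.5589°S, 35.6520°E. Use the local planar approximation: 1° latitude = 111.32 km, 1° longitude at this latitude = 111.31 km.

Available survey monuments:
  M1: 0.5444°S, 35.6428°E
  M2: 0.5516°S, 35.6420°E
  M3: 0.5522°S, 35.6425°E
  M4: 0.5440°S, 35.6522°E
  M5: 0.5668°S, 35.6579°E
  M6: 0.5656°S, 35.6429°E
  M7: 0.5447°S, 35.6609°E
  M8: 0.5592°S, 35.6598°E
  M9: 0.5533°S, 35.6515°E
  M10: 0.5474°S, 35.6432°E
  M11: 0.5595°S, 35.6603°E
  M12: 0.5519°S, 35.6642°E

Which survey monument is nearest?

Distances from 0.5589°S, 35.6520°E:
M1: 1.9116 km
M2: 1.3782 km
M3: 1.2940 km
M4: 1.6588 km
M5: 1.0976 km
M6: 1.2579 km
M7: 1.8655 km
M8: 0.8689 km
M9: 0.6259 km
M10: 1.6119 km
M11: 0.9263 km
M12: 1.5657 km
Minimum: M9 at 0.6259 km.

M9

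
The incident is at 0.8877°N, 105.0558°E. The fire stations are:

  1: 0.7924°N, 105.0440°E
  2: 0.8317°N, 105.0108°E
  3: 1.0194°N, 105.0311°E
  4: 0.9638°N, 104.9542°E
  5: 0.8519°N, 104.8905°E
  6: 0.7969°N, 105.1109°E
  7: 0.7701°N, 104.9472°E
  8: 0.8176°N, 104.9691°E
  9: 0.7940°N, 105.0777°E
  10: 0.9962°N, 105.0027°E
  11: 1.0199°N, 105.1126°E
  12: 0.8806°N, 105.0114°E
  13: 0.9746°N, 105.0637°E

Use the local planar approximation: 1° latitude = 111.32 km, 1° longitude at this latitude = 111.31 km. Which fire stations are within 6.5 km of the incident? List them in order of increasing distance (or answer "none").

Distances from 0.8877°N, 105.0558°E:
1: √((-0.0953·111.32)² + (-0.0118·111.31)²) = √(112.546553 + 1.725172) = 10.6898 km
2: √((-0.0560·111.32)² + (-0.0450·111.31)²) = √(38.861759 + 25.089580) = 7.9970 km
3: √((0.1317·111.32)² + (-0.0247·111.31)²) = √(214.940347 + 7.558964) = 14.9164 km
4: √((0.0761·111.32)² + (-0.1016·111.31)²) = √(71.765499 + 127.895652) = 14.1302 km
5: √((-0.0358·111.32)² + (-0.1653·111.31)²) = √(15.882265 + 338.543183) = 18.8262 km
6: √((-0.0908·111.32)² + (0.0551·111.31)²) = √(102.168753 + 37.615909) = 11.8231 km
7: √((-0.1176·111.32)² + (-0.1086·111.31)²) = √(171.380355 + 146.126175) = 17.8187 km
8: √((-0.0701·111.32)² + (-0.0867·111.31)²) = √(60.895112 + 93.133636) = 12.4108 km
9: √((-0.0937·111.32)² + (0.0219·111.31)²) = √(108.799169 + 5.942328) = 10.7117 km
10: √((0.1085·111.32)² + (-0.0531·111.31)²) = √(145.883398 + 34.934731) = 13.4469 km
11: √((0.1322·111.32)² + (0.0568·111.31)²) = √(216.575490 + 39.972843) = 16.0171 km
12: √((-0.0071·111.32)² + (-0.0444·111.31)²) = √(0.624688 + 24.424985) = 5.0050 km
13: √((0.0869·111.32)² + (0.0079·111.31)²) = √(93.580626 + 0.773255) = 9.7136 km
Threshold 6.5 km: 12 (5.0050 km) is within range.

12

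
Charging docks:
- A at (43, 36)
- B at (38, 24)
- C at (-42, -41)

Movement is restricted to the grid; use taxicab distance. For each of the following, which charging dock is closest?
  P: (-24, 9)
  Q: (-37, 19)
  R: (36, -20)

P at (-24, 9):
  A: 94
  B: 77
  C: 68
  → nearest: C (68)
Q at (-37, 19):
  A: 97
  B: 80
  C: 65
  → nearest: C (65)
R at (36, -20):
  A: 63
  B: 46
  C: 99
  → nearest: B (46)

P→C; Q→C; R→B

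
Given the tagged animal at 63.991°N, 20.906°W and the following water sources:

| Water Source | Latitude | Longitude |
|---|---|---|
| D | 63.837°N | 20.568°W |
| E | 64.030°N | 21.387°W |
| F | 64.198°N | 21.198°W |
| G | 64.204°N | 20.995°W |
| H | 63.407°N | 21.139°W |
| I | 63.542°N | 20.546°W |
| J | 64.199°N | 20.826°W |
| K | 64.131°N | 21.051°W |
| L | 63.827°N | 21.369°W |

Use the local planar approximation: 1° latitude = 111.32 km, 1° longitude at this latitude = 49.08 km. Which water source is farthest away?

H

Distances from 63.991°N, 20.906°W:
D: 23.856 km
E: 24.003 km
F: 27.136 km
G: 24.110 km
H: 66.009 km
I: 53.014 km
J: 23.485 km
K: 17.133 km
L: 29.149 km
Maximum: H at 66.009 km.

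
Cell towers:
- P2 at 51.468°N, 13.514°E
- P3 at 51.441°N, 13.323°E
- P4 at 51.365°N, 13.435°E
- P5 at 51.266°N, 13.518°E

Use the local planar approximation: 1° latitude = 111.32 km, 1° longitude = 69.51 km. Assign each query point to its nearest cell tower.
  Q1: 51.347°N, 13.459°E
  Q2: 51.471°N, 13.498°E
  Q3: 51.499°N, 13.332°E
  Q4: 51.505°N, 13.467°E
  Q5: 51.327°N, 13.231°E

Q1 at 51.347°N, 13.459°E:
  P2: √((0.121·111.32)² + (0.055·69.51)²) = √(181.43336 + 14.61571) = 14.002 km
  P3: √((0.094·111.32)² + (-0.136·69.51)²) = √(109.49697 + 89.36602) = 14.102 km
  P4: √((0.018·111.32)² + (-0.024·69.51)²) = √(4.01505 + 2.78302) = 2.607 km
  P5: √((-0.081·111.32)² + (0.059·69.51)²) = √(81.30485 + 16.81894) = 9.906 km
  → nearest: P4 (2.607 km)
Q2 at 51.471°N, 13.498°E:
  P2: √((-0.003·111.32)² + (0.016·69.51)²) = √(0.11153 + 1.23690) = 1.161 km
  P3: √((-0.030·111.32)² + (-0.175·69.51)²) = √(11.15293 + 147.96898) = 12.614 km
  P4: √((-0.106·111.32)² + (-0.063·69.51)²) = √(139.23811 + 19.17678) = 12.586 km
  P5: √((-0.205·111.32)² + (0.020·69.51)²) = √(520.77978 + 1.93266) = 22.863 km
  → nearest: P2 (1.161 km)
Q3 at 51.499°N, 13.332°E:
  P2: √((-0.031·111.32)² + (0.182·69.51)²) = √(11.90885 + 160.04325) = 13.113 km
  P3: √((-0.058·111.32)² + (-0.009·69.51)²) = √(41.68717 + 0.39136) = 6.487 km
  P4: √((-0.134·111.32)² + (0.103·69.51)²) = √(222.51331 + 51.25887) = 16.546 km
  P5: √((-0.233·111.32)² + (0.186·69.51)²) = √(672.75702 + 167.15542) = 28.981 km
  → nearest: P3 (6.487 km)
Q4 at 51.505°N, 13.467°E:
  P2: √((-0.037·111.32)² + (0.047·69.51)²) = √(16.96484 + 10.67309) = 5.257 km
  P3: √((-0.064·111.32)² + (-0.144·69.51)²) = √(50.75822 + 100.18889) = 12.286 km
  P4: √((-0.140·111.32)² + (-0.032·69.51)²) = √(242.88599 + 4.94760) = 15.743 km
  P5: √((-0.239·111.32)² + (0.051·69.51)²) = √(707.85157 + 12.56710) = 26.841 km
  → nearest: P2 (5.257 km)
Q5 at 51.327°N, 13.231°E:
  P2: √((0.141·111.32)² + (0.283·69.51)²) = √(246.36818 + 386.96122) = 25.166 km
  P3: √((0.114·111.32)² + (0.092·69.51)²) = √(161.04828 + 40.89500) = 14.211 km
  P4: √((0.038·111.32)² + (0.204·69.51)²) = √(17.89425 + 201.07353) = 14.798 km
  P5: √((-0.061·111.32)² + (0.287·69.51)²) = √(46.11116 + 397.97736) = 21.073 km
  → nearest: P3 (14.211 km)

Q1→P4; Q2→P2; Q3→P3; Q4→P2; Q5→P3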